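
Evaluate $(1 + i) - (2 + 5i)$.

(1 - 2) + (1 - 5)i = -1 - 4i


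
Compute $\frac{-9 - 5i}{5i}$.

Multiply numerator and denominator by conjugate (-5i):
= (-9 - 5i)(-5i) / (0^2 + 5^2)
= (-25 + 45i) / 25
Divide through by 5: (-5 + 9i) / 5
= -1 + (9/5)i


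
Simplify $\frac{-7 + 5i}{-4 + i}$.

Multiply numerator and denominator by conjugate (-4 - i):
= (-7 + 5i)(-4 - i) / ((-4)^2 + 1^2)
= (33 - 13i) / 17
= 33/17 - (13/17)i


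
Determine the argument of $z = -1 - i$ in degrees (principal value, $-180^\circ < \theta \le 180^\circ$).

θ = arctan(b/a) = arctan(-1/-1) (quadrant-adjusted) = -135°


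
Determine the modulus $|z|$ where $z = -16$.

|z| = sqrt(a^2 + b^2) = sqrt((-16)^2 + 0^2) = sqrt(256) = 16


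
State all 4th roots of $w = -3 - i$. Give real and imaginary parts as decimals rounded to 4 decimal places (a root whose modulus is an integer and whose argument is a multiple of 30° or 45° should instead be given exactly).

|w| = sqrt(10) ≈ 3.162278, arg(w) ≈ 198.434949°
Root modulus = sqrt(10)^(1/4) ≈ 1.333521
Root arguments: θ_k = (arg(w) + 360°k)/4 for k = 0, 1, ..., 3
Compute each root as (root modulus)(cos θ_k + i sin θ_k) using full-precision intermediates, then round to 4 decimal places.
Roots: 0.8641 + 1.0157i, -1.0157 + 0.8641i, -0.8641 - 1.0157i, 1.0157 - 0.8641i


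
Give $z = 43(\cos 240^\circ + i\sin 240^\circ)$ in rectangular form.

a = r cos θ = 43 * -1/2 = -43/2
b = r sin θ = 43 * -sqrt(3)/2 = -43*sqrt(3)/2
z = -43/2 - (43*sqrt(3)/2)i


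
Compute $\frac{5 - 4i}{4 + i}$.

Multiply numerator and denominator by conjugate (4 - i):
= (5 - 4i)(4 - i) / (4^2 + 1^2)
= (16 - 21i) / 17
= 16/17 - (21/17)i


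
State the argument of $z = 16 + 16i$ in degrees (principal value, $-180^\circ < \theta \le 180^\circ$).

θ = arctan(b/a) = arctan(16/16) (quadrant-adjusted) = 45°


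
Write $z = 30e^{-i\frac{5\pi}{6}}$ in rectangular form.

a = r cos θ = 30 * -sqrt(3)/2 = -15*sqrt(3)
b = r sin θ = 30 * -1/2 = -15
z = -15*sqrt(3) - 15i


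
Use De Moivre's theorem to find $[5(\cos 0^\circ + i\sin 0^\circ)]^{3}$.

By De Moivre: z^n = r^n(cos(nθ) + i sin(nθ))
= 5^3(cos(3*0°) + i sin(3*0°))
= 125(cos 0° + i sin 0°)
= 125


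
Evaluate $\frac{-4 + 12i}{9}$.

Divisor is real, so divide each part by 9:
= -4/9 + (4/3)i


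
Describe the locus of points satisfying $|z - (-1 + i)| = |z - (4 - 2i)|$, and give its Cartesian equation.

|z - z1| = |z - z2| means z is equidistant from z1 and z2,
i.e. the perpendicular bisector of the segment from (-1, 1) to (4, -2) (midpoint (3/2, -1/2)).
With z = x + yi, square both sides:
(x - (-1))^2 + (y - 1)^2 = (x - 4)^2 + (y - (-2))^2
The x^2 and y^2 terms cancel: 10x + (-6)y = 20 - 2 = 18
Simplify: 5x - 3y = 9
Locus: Perpendicular bisector of the segment from (-1, 1) to (4, -2): the line 5x - 3y = 9


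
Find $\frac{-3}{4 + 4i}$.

Multiply numerator and denominator by conjugate (4 - 4i):
= (-3)(4 - 4i) / (4^2 + 4^2)
= (-12 + 12i) / 32
Divide through by 4: (-3 + 3i) / 8
= -3/8 + (3/8)i


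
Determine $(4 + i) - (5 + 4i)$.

(4 - 5) + (1 - 4)i = -1 - 3i


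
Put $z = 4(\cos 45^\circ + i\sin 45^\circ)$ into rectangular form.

a = r cos θ = 4 * sqrt(2)/2 = 2*sqrt(2)
b = r sin θ = 4 * sqrt(2)/2 = 2*sqrt(2)
z = 2*sqrt(2) + 2*sqrt(2)i


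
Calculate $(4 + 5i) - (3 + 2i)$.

(4 - 3) + (5 - 2)i = 1 + 3i


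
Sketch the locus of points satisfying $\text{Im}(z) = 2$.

Im(z) = y where z = x + yi; the equation y = 2 is satisfied by all points with that y-coordinate
Locus: Horizontal line y = 2


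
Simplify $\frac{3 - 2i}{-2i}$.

Multiply numerator and denominator by conjugate (2i):
= (3 - 2i)(2i) / (0^2 + (-2)^2)
= (4 + 6i) / 4
Divide through by 2: (2 + 3i) / 2
= 1 + (3/2)i


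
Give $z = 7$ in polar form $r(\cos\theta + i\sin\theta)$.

r = |z| = sqrt(a^2 + b^2) = sqrt((7)^2 + (0)^2) = sqrt(49 + 0) = sqrt(49) = 7
b = 0 and a > 0, so z lies on the positive real axis: θ = 0°
z = 7(cos 0° + i sin 0°)


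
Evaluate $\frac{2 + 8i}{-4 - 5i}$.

Multiply numerator and denominator by conjugate (-4 + 5i):
= (2 + 8i)(-4 + 5i) / ((-4)^2 + (-5)^2)
= (-48 - 22i) / 41
= -48/41 - (22/41)i


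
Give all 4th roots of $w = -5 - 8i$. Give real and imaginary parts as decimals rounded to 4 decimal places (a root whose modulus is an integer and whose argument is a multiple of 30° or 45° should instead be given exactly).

|w| = sqrt(89) ≈ 9.433981, arg(w) ≈ 237.994617°
Root modulus = sqrt(89)^(1/4) ≈ 1.752563
Root arguments: θ_k = (arg(w) + 360°k)/4 for k = 0, 1, ..., 3
Compute each root as (root modulus)(cos θ_k + i sin θ_k) using full-precision intermediates, then round to 4 decimal places.
Roots: 0.8895 + 1.5100i, -1.5100 + 0.8895i, -0.8895 - 1.5100i, 1.5100 - 0.8895i


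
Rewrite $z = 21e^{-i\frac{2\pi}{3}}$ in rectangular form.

a = r cos θ = 21 * -1/2 = -21/2
b = r sin θ = 21 * -sqrt(3)/2 = -21*sqrt(3)/2
z = -21/2 - (21*sqrt(3)/2)i


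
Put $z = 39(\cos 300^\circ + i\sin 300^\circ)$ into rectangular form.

a = r cos θ = 39 * 1/2 = 39/2
b = r sin θ = 39 * -sqrt(3)/2 = -39*sqrt(3)/2
z = 39/2 - (39*sqrt(3)/2)i


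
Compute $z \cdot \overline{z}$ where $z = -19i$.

z * conjugate(z) = |z|^2 = a^2 + b^2
= 0^2 + (-19)^2 = 361


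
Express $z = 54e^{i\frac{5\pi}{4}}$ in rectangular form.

a = r cos θ = 54 * -sqrt(2)/2 = -27*sqrt(2)
b = r sin θ = 54 * -sqrt(2)/2 = -27*sqrt(2)
z = -27*sqrt(2) - 27*sqrt(2)i


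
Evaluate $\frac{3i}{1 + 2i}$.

Multiply numerator and denominator by conjugate (1 - 2i):
= (3i)(1 - 2i) / (1^2 + 2^2)
= (6 + 3i) / 5
= 6/5 + (3/5)i


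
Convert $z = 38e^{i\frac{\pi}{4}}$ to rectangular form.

a = r cos θ = 38 * sqrt(2)/2 = 19*sqrt(2)
b = r sin θ = 38 * sqrt(2)/2 = 19*sqrt(2)
z = 19*sqrt(2) + 19*sqrt(2)i


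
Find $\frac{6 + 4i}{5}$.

Divisor is real, so divide each part by 5:
= 6/5 + (4/5)i


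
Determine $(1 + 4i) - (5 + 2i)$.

(1 - 5) + (4 - 2)i = -4 + 2i


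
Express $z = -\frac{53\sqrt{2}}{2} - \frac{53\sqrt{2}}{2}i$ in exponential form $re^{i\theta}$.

r = |z| = sqrt((-53*sqrt(2)/2)^2 + (-53*sqrt(2)/2)^2) = sqrt(2809/2 + 2809/2) = sqrt(2809) = 53
θ = arctan(b/a) = arctan(-37.4767/-37.4767) (quadrant-adjusted) = -135° = -3π/4
z = 53e^(-i*3π/4)


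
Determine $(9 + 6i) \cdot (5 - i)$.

(a1*a2 - b1*b2) + (a1*b2 + b1*a2)i
= (45 - (-6)) + (-9 + 30)i
= 51 + 21i


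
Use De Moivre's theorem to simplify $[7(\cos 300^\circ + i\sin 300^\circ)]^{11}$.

By De Moivre: z^n = r^n(cos(nθ) + i sin(nθ))
= 7^11(cos(11*300°) + i sin(11*300°))
= 1977326743(cos 60° + i sin 60°)
= 1977326743/2 + (1977326743*sqrt(3)/2)i


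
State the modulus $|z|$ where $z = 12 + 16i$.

|z| = sqrt(a^2 + b^2) = sqrt(12^2 + 16^2) = sqrt(400) = 20


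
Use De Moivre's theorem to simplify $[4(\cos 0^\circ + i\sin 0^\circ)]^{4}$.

By De Moivre: z^n = r^n(cos(nθ) + i sin(nθ))
= 4^4(cos(4*0°) + i sin(4*0°))
= 256(cos 0° + i sin 0°)
= 256


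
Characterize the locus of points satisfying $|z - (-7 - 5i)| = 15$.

|z - z0| = r describes a circle centered at z0 with radius r
Here z0 = -7 - 5i and r = 15
Locus: Circle centered at (-7, -5) with radius 15


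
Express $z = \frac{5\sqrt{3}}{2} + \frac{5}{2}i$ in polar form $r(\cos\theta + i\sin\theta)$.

r = |z| = sqrt(a^2 + b^2) = sqrt((5*sqrt(3)/2)^2 + (5/2)^2) = sqrt(75/4 + 25/4) = sqrt(25) = 5
θ = arctan(b/a) = arctan(2.5/4.3301) (quadrant-adjusted) = 30°
z = 5(cos 30° + i sin 30°)


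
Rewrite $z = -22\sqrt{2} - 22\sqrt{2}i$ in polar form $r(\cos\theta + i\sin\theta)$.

r = |z| = sqrt(a^2 + b^2) = sqrt((-22*sqrt(2))^2 + (-22*sqrt(2))^2) = sqrt(968 + 968) = sqrt(1936) = 44
θ = arctan(b/a) = arctan(-31.1127/-31.1127) (quadrant-adjusted) = 225°
z = 44(cos 225° + i sin 225°)


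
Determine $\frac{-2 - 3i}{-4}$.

Divisor is real, so divide each part by -4:
= 1/2 + (3/4)i


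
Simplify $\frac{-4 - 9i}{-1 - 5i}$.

Multiply numerator and denominator by conjugate (-1 + 5i):
= (-4 - 9i)(-1 + 5i) / ((-1)^2 + (-5)^2)
= (49 - 11i) / 26
= 49/26 - (11/26)i


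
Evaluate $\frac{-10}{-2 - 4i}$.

Multiply numerator and denominator by conjugate (-2 + 4i):
= (-10)(-2 + 4i) / ((-2)^2 + (-4)^2)
= (20 - 40i) / 20
= 1 - 2i


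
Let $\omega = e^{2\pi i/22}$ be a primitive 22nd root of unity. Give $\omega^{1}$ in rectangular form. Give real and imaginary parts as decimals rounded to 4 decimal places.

ω^1 = e^(2πi·1/22) = e^(i·1π/11)
= cos(1π/11) + i sin(1π/11)
= 0.9595 + 0.2817i


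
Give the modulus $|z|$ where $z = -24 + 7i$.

|z| = sqrt(a^2 + b^2) = sqrt((-24)^2 + 7^2) = sqrt(625) = 25


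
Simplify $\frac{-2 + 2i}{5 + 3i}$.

Multiply numerator and denominator by conjugate (5 - 3i):
= (-2 + 2i)(5 - 3i) / (5^2 + 3^2)
= (-4 + 16i) / 34
Divide through by 2: (-2 + 8i) / 17
= -2/17 + (8/17)i


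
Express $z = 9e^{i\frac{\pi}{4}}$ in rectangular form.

a = r cos θ = 9 * sqrt(2)/2 = 9*sqrt(2)/2
b = r sin θ = 9 * sqrt(2)/2 = 9*sqrt(2)/2
z = 9*sqrt(2)/2 + (9*sqrt(2)/2)i


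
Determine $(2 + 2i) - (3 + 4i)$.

(2 - 3) + (2 - 4)i = -1 - 2i


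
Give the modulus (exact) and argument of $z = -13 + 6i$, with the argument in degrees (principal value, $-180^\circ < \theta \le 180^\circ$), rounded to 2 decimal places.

|z| = sqrt((-13)^2 + 6^2) = sqrt(205)
arg(z) = arctan(b/a) = arctan(6/-13) (quadrant-adjusted) = 155.22°


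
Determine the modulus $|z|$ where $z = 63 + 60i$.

|z| = sqrt(a^2 + b^2) = sqrt(63^2 + 60^2) = sqrt(7569) = 87


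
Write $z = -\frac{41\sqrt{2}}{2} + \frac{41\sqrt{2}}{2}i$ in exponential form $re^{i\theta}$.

r = |z| = sqrt((-41*sqrt(2)/2)^2 + (41*sqrt(2)/2)^2) = sqrt(1681/2 + 1681/2) = sqrt(1681) = 41
θ = arctan(b/a) = arctan(28.9914/-28.9914) (quadrant-adjusted) = 135° = 3π/4
z = 41e^(i*3π/4)


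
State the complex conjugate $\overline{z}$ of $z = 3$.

If z = a + bi, then conjugate(z) = a - bi
conjugate(3) = 3


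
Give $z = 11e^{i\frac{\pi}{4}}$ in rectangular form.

a = r cos θ = 11 * sqrt(2)/2 = 11*sqrt(2)/2
b = r sin θ = 11 * sqrt(2)/2 = 11*sqrt(2)/2
z = 11*sqrt(2)/2 + (11*sqrt(2)/2)i


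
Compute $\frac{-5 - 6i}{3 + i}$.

Multiply numerator and denominator by conjugate (3 - i):
= (-5 - 6i)(3 - i) / (3^2 + 1^2)
= (-21 - 13i) / 10
= -21/10 - (13/10)i


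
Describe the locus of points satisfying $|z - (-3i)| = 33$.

|z - z0| = r describes a circle centered at z0 with radius r
Here z0 = -3i and r = 33
Locus: Circle centered at (0, -3) with radius 33


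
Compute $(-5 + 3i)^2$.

(a + bi)^2 = a^2 - b^2 + 2abi
= (-5)^2 - 3^2 + 2*(-5)*3i
= 16 - 30i


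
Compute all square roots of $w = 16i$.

|w| = 16, arg(w) = 90°
Root modulus = 16^(1/2) = 4
Root arguments: θ_k = (90° + 360°k)/2 for k = 0, 1, ..., 1
Roots: 2*sqrt(2) + 2*sqrt(2)i, -2*sqrt(2) - 2*sqrt(2)i


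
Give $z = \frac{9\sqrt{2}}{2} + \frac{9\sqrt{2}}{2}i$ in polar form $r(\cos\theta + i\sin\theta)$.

r = |z| = sqrt(a^2 + b^2) = sqrt((9*sqrt(2)/2)^2 + (9*sqrt(2)/2)^2) = sqrt(81/2 + 81/2) = sqrt(81) = 9
θ = arctan(b/a) = arctan(6.364/6.364) (quadrant-adjusted) = 45°
z = 9(cos 45° + i sin 45°)


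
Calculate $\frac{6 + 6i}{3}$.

Divisor is real, so divide each part by 3:
= 2 + 2i


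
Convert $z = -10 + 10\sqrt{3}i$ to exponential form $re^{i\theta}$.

r = |z| = sqrt((-10)^2 + (10*sqrt(3))^2) = sqrt(100 + 300) = sqrt(400) = 20
θ = arctan(b/a) = arctan(17.3205/-10) (quadrant-adjusted) = 120° = 2π/3
z = 20e^(i*2π/3)


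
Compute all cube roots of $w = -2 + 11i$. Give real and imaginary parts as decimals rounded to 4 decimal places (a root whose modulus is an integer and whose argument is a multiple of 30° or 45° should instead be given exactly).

|w| = sqrt(125) ≈ 11.180340, arg(w) ≈ 100.304846°
Root modulus = sqrt(125)^(1/3) ≈ 2.236068
Root arguments: θ_k = (arg(w) + 360°k)/3 for k = 0, 1, ..., 2
Compute each root as (root modulus)(cos θ_k + i sin θ_k) using full-precision intermediates, then round to 4 decimal places.
Roots: 1.8660 + 1.2321i, -2.0000 + 1.0000i, 0.1340 - 2.2321i


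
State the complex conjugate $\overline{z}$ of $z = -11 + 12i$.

If z = a + bi, then conjugate(z) = a - bi
conjugate(-11 + 12i) = -11 - 12i


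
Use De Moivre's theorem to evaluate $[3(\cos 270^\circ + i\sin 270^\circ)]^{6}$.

By De Moivre: z^n = r^n(cos(nθ) + i sin(nθ))
= 3^6(cos(6*270°) + i sin(6*270°))
= 729(cos 180° + i sin 180°)
= -729


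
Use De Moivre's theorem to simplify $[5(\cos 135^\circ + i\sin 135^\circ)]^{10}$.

By De Moivre: z^n = r^n(cos(nθ) + i sin(nθ))
= 5^10(cos(10*135°) + i sin(10*135°))
= 9765625(cos 270° + i sin 270°)
= -9765625i


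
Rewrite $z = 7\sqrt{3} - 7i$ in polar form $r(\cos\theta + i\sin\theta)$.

r = |z| = sqrt(a^2 + b^2) = sqrt((7*sqrt(3))^2 + (-7)^2) = sqrt(147 + 49) = sqrt(196) = 14
θ = arctan(b/a) = arctan(-7/12.1244) (quadrant-adjusted) = 330°
z = 14(cos 330° + i sin 330°)


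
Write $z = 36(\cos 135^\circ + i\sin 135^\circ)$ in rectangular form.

a = r cos θ = 36 * -sqrt(2)/2 = -18*sqrt(2)
b = r sin θ = 36 * sqrt(2)/2 = 18*sqrt(2)
z = -18*sqrt(2) + 18*sqrt(2)i


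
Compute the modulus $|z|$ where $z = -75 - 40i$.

|z| = sqrt(a^2 + b^2) = sqrt((-75)^2 + (-40)^2) = sqrt(7225) = 85


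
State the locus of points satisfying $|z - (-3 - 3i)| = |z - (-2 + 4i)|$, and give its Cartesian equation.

|z - z1| = |z - z2| means z is equidistant from z1 and z2,
i.e. the perpendicular bisector of the segment from (-3, -3) to (-2, 4) (midpoint (-5/2, 1/2)).
With z = x + yi, square both sides:
(x - (-3))^2 + (y - (-3))^2 = (x - (-2))^2 + (y - 4)^2
The x^2 and y^2 terms cancel: 2x + 14y = 20 - 18 = 2
Simplify: x + 7y = 1
Locus: Perpendicular bisector of the segment from (-3, -3) to (-2, 4): the line x + 7y = 1


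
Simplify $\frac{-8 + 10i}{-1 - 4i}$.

Multiply numerator and denominator by conjugate (-1 + 4i):
= (-8 + 10i)(-1 + 4i) / ((-1)^2 + (-4)^2)
= (-32 - 42i) / 17
= -32/17 - (42/17)i


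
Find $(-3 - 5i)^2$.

(a + bi)^2 = a^2 - b^2 + 2abi
= (-3)^2 - (-5)^2 + 2*(-3)*(-5)i
= -16 + 30i


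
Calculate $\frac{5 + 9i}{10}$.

Divisor is real, so divide each part by 10:
= 1/2 + (9/10)i


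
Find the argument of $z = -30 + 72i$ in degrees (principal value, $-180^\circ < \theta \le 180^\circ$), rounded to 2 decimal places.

θ = arctan(b/a) = arctan(72/-30) (quadrant-adjusted) = 112.62°


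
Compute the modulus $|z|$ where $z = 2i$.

|z| = sqrt(a^2 + b^2) = sqrt(0^2 + 2^2) = sqrt(4) = 2


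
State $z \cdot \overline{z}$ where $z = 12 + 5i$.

z * conjugate(z) = |z|^2 = a^2 + b^2
= 12^2 + 5^2 = 169


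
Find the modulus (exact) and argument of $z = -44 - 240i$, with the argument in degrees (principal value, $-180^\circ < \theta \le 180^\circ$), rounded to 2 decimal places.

|z| = sqrt((-44)^2 + (-240)^2) = 244
arg(z) = arctan(b/a) = arctan(-240/-44) (quadrant-adjusted) = -100.39°


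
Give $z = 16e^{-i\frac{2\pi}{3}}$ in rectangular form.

a = r cos θ = 16 * -1/2 = -8
b = r sin θ = 16 * -sqrt(3)/2 = -8*sqrt(3)
z = -8 - 8*sqrt(3)i


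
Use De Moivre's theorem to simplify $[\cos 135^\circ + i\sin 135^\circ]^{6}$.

By De Moivre: z^n = r^n(cos(nθ) + i sin(nθ))
= 1^6(cos(6*135°) + i sin(6*135°))
= 1(cos 90° + i sin 90°)
= i


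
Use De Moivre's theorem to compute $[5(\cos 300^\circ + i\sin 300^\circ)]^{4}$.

By De Moivre: z^n = r^n(cos(nθ) + i sin(nθ))
= 5^4(cos(4*300°) + i sin(4*300°))
= 625(cos 120° + i sin 120°)
= -625/2 + (625*sqrt(3)/2)i


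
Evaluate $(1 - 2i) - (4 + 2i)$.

(1 - 4) + (-2 - 2)i = -3 - 4i


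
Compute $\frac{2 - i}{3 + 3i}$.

Multiply numerator and denominator by conjugate (3 - 3i):
= (2 - i)(3 - 3i) / (3^2 + 3^2)
= (3 - 9i) / 18
Divide through by 3: (1 - 3i) / 6
= 1/6 - (1/2)i


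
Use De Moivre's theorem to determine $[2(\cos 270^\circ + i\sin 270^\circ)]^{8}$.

By De Moivre: z^n = r^n(cos(nθ) + i sin(nθ))
= 2^8(cos(8*270°) + i sin(8*270°))
= 256(cos 0° + i sin 0°)
= 256


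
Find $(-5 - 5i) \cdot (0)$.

(a1*a2 - b1*b2) + (a1*b2 + b1*a2)i
= (0 - 0) + (0 + 0)i
= 0


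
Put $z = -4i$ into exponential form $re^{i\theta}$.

r = |z| = sqrt((0)^2 + (-4)^2) = sqrt(0 + 16) = sqrt(16) = 4
a = 0 and b < 0, so z lies on the negative imaginary axis: θ = -90° = -π/2
z = 4e^(-i*π/2)


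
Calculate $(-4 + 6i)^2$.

(a + bi)^2 = a^2 - b^2 + 2abi
= (-4)^2 - 6^2 + 2*(-4)*6i
= -20 - 48i


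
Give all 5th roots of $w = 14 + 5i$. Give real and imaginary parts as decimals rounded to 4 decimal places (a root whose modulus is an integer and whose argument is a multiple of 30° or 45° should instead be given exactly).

|w| = sqrt(221) ≈ 14.866069, arg(w) ≈ 19.653824°
Root modulus = sqrt(221)^(1/5) ≈ 1.715692
Root arguments: θ_k = (arg(w) + 360°k)/5 for k = 0, 1, ..., 4
Compute each root as (root modulus)(cos θ_k + i sin θ_k) using full-precision intermediates, then round to 4 decimal places.
Roots: 1.7117 + 0.1176i, 0.4171 + 1.6642i, -1.4539 + 0.9109i, -1.3156 - 1.1012i, 0.6408 - 1.5915i


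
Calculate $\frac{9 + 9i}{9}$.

Divisor is real, so divide each part by 9:
= 1 + i


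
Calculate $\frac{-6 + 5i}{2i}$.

Multiply numerator and denominator by conjugate (-2i):
= (-6 + 5i)(-2i) / (0^2 + 2^2)
= (10 + 12i) / 4
Divide through by 2: (5 + 6i) / 2
= 5/2 + 3i


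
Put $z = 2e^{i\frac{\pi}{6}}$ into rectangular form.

a = r cos θ = 2 * sqrt(3)/2 = sqrt(3)
b = r sin θ = 2 * 1/2 = 1
z = sqrt(3) + i


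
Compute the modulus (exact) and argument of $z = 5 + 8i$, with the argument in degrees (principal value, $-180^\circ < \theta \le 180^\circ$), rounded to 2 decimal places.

|z| = sqrt(5^2 + 8^2) = sqrt(89)
arg(z) = arctan(b/a) = arctan(8/5) (quadrant-adjusted) = 57.99°


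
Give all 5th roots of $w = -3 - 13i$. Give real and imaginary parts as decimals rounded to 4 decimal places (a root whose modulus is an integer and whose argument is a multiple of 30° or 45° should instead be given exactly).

|w| = sqrt(178) ≈ 13.341664, arg(w) ≈ 257.005383°
Root modulus = sqrt(178)^(1/5) ≈ 1.678966
Root arguments: θ_k = (arg(w) + 360°k)/5 for k = 0, 1, ..., 4
Compute each root as (root modulus)(cos θ_k + i sin θ_k) using full-precision intermediates, then round to 4 decimal places.
Roots: 1.0474 + 1.3122i, -0.9243 + 1.4017i, -1.6187 - 0.4459i, -0.0761 - 1.6772i, 1.5716 - 0.5907i


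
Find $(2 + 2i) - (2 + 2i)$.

(2 - 2) + (2 - 2)i = 0


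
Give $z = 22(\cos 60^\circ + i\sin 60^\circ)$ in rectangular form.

a = r cos θ = 22 * 1/2 = 11
b = r sin θ = 22 * sqrt(3)/2 = 11*sqrt(3)
z = 11 + 11*sqrt(3)i


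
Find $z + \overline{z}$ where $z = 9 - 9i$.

z + conjugate(z) = (a + bi) + (a - bi) = 2a
= 2 * 9 = 18


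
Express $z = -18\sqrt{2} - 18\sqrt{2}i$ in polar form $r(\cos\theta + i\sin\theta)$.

r = |z| = sqrt(a^2 + b^2) = sqrt((-18*sqrt(2))^2 + (-18*sqrt(2))^2) = sqrt(648 + 648) = sqrt(1296) = 36
θ = arctan(b/a) = arctan(-25.4558/-25.4558) (quadrant-adjusted) = 225°
z = 36(cos 225° + i sin 225°)


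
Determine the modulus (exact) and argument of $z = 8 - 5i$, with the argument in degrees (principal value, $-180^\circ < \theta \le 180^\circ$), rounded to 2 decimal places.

|z| = sqrt(8^2 + (-5)^2) = sqrt(89)
arg(z) = arctan(b/a) = arctan(-5/8) (quadrant-adjusted) = -32.01°


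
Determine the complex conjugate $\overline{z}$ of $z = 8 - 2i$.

If z = a + bi, then conjugate(z) = a - bi
conjugate(8 - 2i) = 8 + 2i


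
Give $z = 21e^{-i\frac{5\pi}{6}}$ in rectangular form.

a = r cos θ = 21 * -sqrt(3)/2 = -21*sqrt(3)/2
b = r sin θ = 21 * -1/2 = -21/2
z = -21*sqrt(3)/2 - (21/2)i


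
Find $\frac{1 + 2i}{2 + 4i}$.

Multiply numerator and denominator by conjugate (2 - 4i):
= (1 + 2i)(2 - 4i) / (2^2 + 4^2)
= (10) / 20
Divide through by 10: (1) / 2
= 1/2


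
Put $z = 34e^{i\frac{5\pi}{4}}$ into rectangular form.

a = r cos θ = 34 * -sqrt(2)/2 = -17*sqrt(2)
b = r sin θ = 34 * -sqrt(2)/2 = -17*sqrt(2)
z = -17*sqrt(2) - 17*sqrt(2)i


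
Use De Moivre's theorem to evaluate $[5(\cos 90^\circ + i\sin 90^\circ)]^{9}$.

By De Moivre: z^n = r^n(cos(nθ) + i sin(nθ))
= 5^9(cos(9*90°) + i sin(9*90°))
= 1953125(cos 90° + i sin 90°)
= 1953125i


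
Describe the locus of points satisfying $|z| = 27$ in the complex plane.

|z| = 27 means sqrt(x^2 + y^2) = 27
This is a circle of radius 27 centered at the origin


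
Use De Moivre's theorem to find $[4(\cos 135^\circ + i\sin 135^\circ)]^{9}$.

By De Moivre: z^n = r^n(cos(nθ) + i sin(nθ))
= 4^9(cos(9*135°) + i sin(9*135°))
= 262144(cos 135° + i sin 135°)
= -131072*sqrt(2) + 131072*sqrt(2)i


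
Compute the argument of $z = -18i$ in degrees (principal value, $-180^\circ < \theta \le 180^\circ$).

a = 0 and b < 0, so z lies on the negative imaginary axis: θ = -90°


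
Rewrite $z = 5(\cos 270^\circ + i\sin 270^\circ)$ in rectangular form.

a = r cos θ = 5 * 0 = 0
b = r sin θ = 5 * -1 = -5
z = -5i


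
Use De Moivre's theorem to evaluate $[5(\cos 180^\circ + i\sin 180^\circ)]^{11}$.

By De Moivre: z^n = r^n(cos(nθ) + i sin(nθ))
= 5^11(cos(11*180°) + i sin(11*180°))
= 48828125(cos 180° + i sin 180°)
= -48828125


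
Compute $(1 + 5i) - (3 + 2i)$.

(1 - 3) + (5 - 2)i = -2 + 3i


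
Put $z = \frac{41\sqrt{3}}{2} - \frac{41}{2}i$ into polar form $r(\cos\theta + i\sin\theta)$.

r = |z| = sqrt(a^2 + b^2) = sqrt((41*sqrt(3)/2)^2 + (-41/2)^2) = sqrt(5043/4 + 1681/4) = sqrt(1681) = 41
θ = arctan(b/a) = arctan(-20.5/35.507) (quadrant-adjusted) = 330°
z = 41(cos 330° + i sin 330°)


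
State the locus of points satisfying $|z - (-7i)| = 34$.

|z - z0| = r describes a circle centered at z0 with radius r
Here z0 = -7i and r = 34
Locus: Circle centered at (0, -7) with radius 34


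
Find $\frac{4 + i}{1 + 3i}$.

Multiply numerator and denominator by conjugate (1 - 3i):
= (4 + i)(1 - 3i) / (1^2 + 3^2)
= (7 - 11i) / 10
= 7/10 - (11/10)i


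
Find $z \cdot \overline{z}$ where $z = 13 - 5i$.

z * conjugate(z) = |z|^2 = a^2 + b^2
= 13^2 + (-5)^2 = 194


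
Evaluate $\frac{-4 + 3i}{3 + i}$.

Multiply numerator and denominator by conjugate (3 - i):
= (-4 + 3i)(3 - i) / (3^2 + 1^2)
= (-9 + 13i) / 10
= -9/10 + (13/10)i


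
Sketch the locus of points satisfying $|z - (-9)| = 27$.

|z - z0| = r describes a circle centered at z0 with radius r
Here z0 = -9 and r = 27
Locus: Circle centered at (-9, 0) with radius 27


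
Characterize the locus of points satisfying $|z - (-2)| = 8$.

|z - z0| = r describes a circle centered at z0 with radius r
Here z0 = -2 and r = 8
Locus: Circle centered at (-2, 0) with radius 8


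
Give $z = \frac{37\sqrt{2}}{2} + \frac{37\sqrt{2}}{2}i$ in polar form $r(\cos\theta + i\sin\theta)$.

r = |z| = sqrt(a^2 + b^2) = sqrt((37*sqrt(2)/2)^2 + (37*sqrt(2)/2)^2) = sqrt(1369/2 + 1369/2) = sqrt(1369) = 37
θ = arctan(b/a) = arctan(26.163/26.163) (quadrant-adjusted) = 45°
z = 37(cos 45° + i sin 45°)


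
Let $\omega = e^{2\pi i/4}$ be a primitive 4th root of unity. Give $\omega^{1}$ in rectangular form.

ω^1 = e^(2πi·1/4) = e^(i·1π/2)
= cos(1π/2) + i sin(1π/2)
= i


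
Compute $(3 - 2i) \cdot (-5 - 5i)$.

(a1*a2 - b1*b2) + (a1*b2 + b1*a2)i
= (-15 - 10) + (-15 + 10)i
= -25 - 5i


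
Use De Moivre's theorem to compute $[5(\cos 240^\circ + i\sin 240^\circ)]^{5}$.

By De Moivre: z^n = r^n(cos(nθ) + i sin(nθ))
= 5^5(cos(5*240°) + i sin(5*240°))
= 3125(cos 120° + i sin 120°)
= -3125/2 + (3125*sqrt(3)/2)i


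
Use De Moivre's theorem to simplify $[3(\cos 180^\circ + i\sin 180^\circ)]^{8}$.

By De Moivre: z^n = r^n(cos(nθ) + i sin(nθ))
= 3^8(cos(8*180°) + i sin(8*180°))
= 6561(cos 0° + i sin 0°)
= 6561


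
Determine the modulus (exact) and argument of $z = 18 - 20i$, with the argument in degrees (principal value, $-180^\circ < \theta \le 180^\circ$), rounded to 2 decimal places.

|z| = sqrt(18^2 + (-20)^2) = sqrt(724)
arg(z) = arctan(b/a) = arctan(-20/18) (quadrant-adjusted) = -48.01°


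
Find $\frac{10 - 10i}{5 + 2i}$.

Multiply numerator and denominator by conjugate (5 - 2i):
= (10 - 10i)(5 - 2i) / (5^2 + 2^2)
= (30 - 70i) / 29
= 30/29 - (70/29)i


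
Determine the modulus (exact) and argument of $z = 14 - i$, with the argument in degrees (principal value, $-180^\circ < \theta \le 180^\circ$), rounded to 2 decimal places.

|z| = sqrt(14^2 + (-1)^2) = sqrt(197)
arg(z) = arctan(b/a) = arctan(-1/14) (quadrant-adjusted) = -4.09°


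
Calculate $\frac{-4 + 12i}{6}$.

Divisor is real, so divide each part by 6:
= -2/3 + 2i


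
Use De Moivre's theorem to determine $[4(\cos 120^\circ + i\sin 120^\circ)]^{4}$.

By De Moivre: z^n = r^n(cos(nθ) + i sin(nθ))
= 4^4(cos(4*120°) + i sin(4*120°))
= 256(cos 120° + i sin 120°)
= -128 + 128*sqrt(3)i


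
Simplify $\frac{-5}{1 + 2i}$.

Multiply numerator and denominator by conjugate (1 - 2i):
= (-5)(1 - 2i) / (1^2 + 2^2)
= (-5 + 10i) / 5
= -1 + 2i


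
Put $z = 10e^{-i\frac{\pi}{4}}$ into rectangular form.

a = r cos θ = 10 * sqrt(2)/2 = 5*sqrt(2)
b = r sin θ = 10 * -sqrt(2)/2 = -5*sqrt(2)
z = 5*sqrt(2) - 5*sqrt(2)i


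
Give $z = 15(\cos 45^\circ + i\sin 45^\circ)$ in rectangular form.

a = r cos θ = 15 * sqrt(2)/2 = 15*sqrt(2)/2
b = r sin θ = 15 * sqrt(2)/2 = 15*sqrt(2)/2
z = 15*sqrt(2)/2 + (15*sqrt(2)/2)i


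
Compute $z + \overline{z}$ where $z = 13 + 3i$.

z + conjugate(z) = (a + bi) + (a - bi) = 2a
= 2 * 13 = 26


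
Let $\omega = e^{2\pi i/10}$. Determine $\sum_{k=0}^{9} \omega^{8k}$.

Let ζ = ω^8 = e^(2πi·8/10). Since 10 ∤ 8, ζ ≠ 1.
Sum = Σ_{k=0}^{9} ζ^k = (ζ^10 - 1)/(ζ - 1) = (ω^{8·10} - 1)/(ζ - 1) = (1 - 1)/(ζ - 1) = 0


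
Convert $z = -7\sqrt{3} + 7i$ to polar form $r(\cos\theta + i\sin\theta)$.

r = |z| = sqrt(a^2 + b^2) = sqrt((-7*sqrt(3))^2 + (7)^2) = sqrt(147 + 49) = sqrt(196) = 14
θ = arctan(b/a) = arctan(7/-12.1244) (quadrant-adjusted) = 150°
z = 14(cos 150° + i sin 150°)


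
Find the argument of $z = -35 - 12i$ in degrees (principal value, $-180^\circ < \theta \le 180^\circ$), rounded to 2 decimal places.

θ = arctan(b/a) = arctan(-12/-35) (quadrant-adjusted) = -161.08°


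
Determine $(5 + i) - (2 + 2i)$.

(5 - 2) + (1 - 2)i = 3 - i


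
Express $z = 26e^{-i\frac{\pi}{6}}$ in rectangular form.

a = r cos θ = 26 * sqrt(3)/2 = 13*sqrt(3)
b = r sin θ = 26 * -1/2 = -13
z = 13*sqrt(3) - 13i


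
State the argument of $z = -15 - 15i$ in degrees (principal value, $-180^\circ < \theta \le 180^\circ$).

θ = arctan(b/a) = arctan(-15/-15) (quadrant-adjusted) = -135°


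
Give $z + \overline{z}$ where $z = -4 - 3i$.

z + conjugate(z) = (a + bi) + (a - bi) = 2a
= 2 * (-4) = -8


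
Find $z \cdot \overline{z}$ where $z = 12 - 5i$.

z * conjugate(z) = |z|^2 = a^2 + b^2
= 12^2 + (-5)^2 = 169


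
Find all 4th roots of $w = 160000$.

|w| = 160000, arg(w) = 0°
Root modulus = 160000^(1/4) = 20
Root arguments: θ_k = (0° + 360°k)/4 for k = 0, 1, ..., 3
Roots: 20, 20i, -20, -20i


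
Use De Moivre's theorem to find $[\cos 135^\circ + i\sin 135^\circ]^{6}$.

By De Moivre: z^n = r^n(cos(nθ) + i sin(nθ))
= 1^6(cos(6*135°) + i sin(6*135°))
= 1(cos 90° + i sin 90°)
= i


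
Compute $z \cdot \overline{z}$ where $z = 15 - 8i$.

z * conjugate(z) = |z|^2 = a^2 + b^2
= 15^2 + (-8)^2 = 289


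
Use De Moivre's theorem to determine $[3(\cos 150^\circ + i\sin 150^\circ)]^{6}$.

By De Moivre: z^n = r^n(cos(nθ) + i sin(nθ))
= 3^6(cos(6*150°) + i sin(6*150°))
= 729(cos 180° + i sin 180°)
= -729


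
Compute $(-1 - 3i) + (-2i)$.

(-1 + 0) + (-3 + (-2))i = -1 - 5i


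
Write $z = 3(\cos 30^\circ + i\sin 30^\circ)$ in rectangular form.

a = r cos θ = 3 * sqrt(3)/2 = 3*sqrt(3)/2
b = r sin θ = 3 * 1/2 = 3/2
z = 3*sqrt(3)/2 + (3/2)i


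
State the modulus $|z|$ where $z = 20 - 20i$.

|z| = sqrt(a^2 + b^2) = sqrt(20^2 + (-20)^2) = sqrt(800) = sqrt(800)


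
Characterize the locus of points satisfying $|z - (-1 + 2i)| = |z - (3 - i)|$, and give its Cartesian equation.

|z - z1| = |z - z2| means z is equidistant from z1 and z2,
i.e. the perpendicular bisector of the segment from (-1, 2) to (3, -1) (midpoint (1, 1/2)).
With z = x + yi, square both sides:
(x - (-1))^2 + (y - 2)^2 = (x - 3)^2 + (y - (-1))^2
The x^2 and y^2 terms cancel: 8x + (-6)y = 10 - 5 = 5
Simplify: 8x - 6y = 5
Locus: Perpendicular bisector of the segment from (-1, 2) to (3, -1): the line 8x - 6y = 5


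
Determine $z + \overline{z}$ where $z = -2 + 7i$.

z + conjugate(z) = (a + bi) + (a - bi) = 2a
= 2 * (-2) = -4


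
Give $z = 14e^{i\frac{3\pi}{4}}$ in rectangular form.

a = r cos θ = 14 * -sqrt(2)/2 = -7*sqrt(2)
b = r sin θ = 14 * sqrt(2)/2 = 7*sqrt(2)
z = -7*sqrt(2) + 7*sqrt(2)i


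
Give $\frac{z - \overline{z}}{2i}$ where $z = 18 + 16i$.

z - conjugate(z) = 2bi
(z - conjugate(z))/(2i) = 2bi/(2i) = b = 16


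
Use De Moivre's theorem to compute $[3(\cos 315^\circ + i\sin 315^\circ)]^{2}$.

By De Moivre: z^n = r^n(cos(nθ) + i sin(nθ))
= 3^2(cos(2*315°) + i sin(2*315°))
= 9(cos 270° + i sin 270°)
= -9i


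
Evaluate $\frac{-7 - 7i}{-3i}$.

Multiply numerator and denominator by conjugate (3i):
= (-7 - 7i)(3i) / (0^2 + (-3)^2)
= (21 - 21i) / 9
Divide through by 3: (7 - 7i) / 3
= 7/3 - (7/3)i


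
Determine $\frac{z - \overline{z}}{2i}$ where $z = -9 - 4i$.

z - conjugate(z) = 2bi
(z - conjugate(z))/(2i) = 2bi/(2i) = b = -4


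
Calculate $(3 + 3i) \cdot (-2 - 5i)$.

(a1*a2 - b1*b2) + (a1*b2 + b1*a2)i
= (-6 - (-15)) + (-15 + (-6))i
= 9 - 21i


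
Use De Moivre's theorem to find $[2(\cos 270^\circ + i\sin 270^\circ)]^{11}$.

By De Moivre: z^n = r^n(cos(nθ) + i sin(nθ))
= 2^11(cos(11*270°) + i sin(11*270°))
= 2048(cos 90° + i sin 90°)
= 2048i


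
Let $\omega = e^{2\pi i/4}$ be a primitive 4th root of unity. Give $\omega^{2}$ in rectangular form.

ω^2 = e^(2πi·2/4) = e^(i·1π)
= cos(1π) + i sin(1π)
= -1


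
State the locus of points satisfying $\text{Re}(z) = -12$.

Re(z) = x where z = x + yi; the equation x = -12 is satisfied by all points with that x-coordinate
Locus: Vertical line x = -12


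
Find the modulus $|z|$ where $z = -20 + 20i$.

|z| = sqrt(a^2 + b^2) = sqrt((-20)^2 + 20^2) = sqrt(800) = sqrt(800)


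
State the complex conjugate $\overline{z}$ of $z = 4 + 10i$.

If z = a + bi, then conjugate(z) = a - bi
conjugate(4 + 10i) = 4 - 10i


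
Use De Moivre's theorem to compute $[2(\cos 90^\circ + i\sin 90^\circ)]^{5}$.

By De Moivre: z^n = r^n(cos(nθ) + i sin(nθ))
= 2^5(cos(5*90°) + i sin(5*90°))
= 32(cos 90° + i sin 90°)
= 32i


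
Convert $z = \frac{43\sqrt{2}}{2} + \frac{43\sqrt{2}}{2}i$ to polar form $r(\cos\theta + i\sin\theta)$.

r = |z| = sqrt(a^2 + b^2) = sqrt((43*sqrt(2)/2)^2 + (43*sqrt(2)/2)^2) = sqrt(1849/2 + 1849/2) = sqrt(1849) = 43
θ = arctan(b/a) = arctan(30.4056/30.4056) (quadrant-adjusted) = 45°
z = 43(cos 45° + i sin 45°)


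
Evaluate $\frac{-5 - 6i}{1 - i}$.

Multiply numerator and denominator by conjugate (1 + i):
= (-5 - 6i)(1 + i) / (1^2 + (-1)^2)
= (1 - 11i) / 2
= 1/2 - (11/2)i


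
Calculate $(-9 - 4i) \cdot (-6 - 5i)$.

(a1*a2 - b1*b2) + (a1*b2 + b1*a2)i
= (54 - 20) + (45 + 24)i
= 34 + 69i


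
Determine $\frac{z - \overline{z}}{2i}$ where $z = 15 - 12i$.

z - conjugate(z) = 2bi
(z - conjugate(z))/(2i) = 2bi/(2i) = b = -12


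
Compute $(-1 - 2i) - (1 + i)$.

(-1 - 1) + (-2 - 1)i = -2 - 3i


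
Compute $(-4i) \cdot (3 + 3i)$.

(a1*a2 - b1*b2) + (a1*b2 + b1*a2)i
= (0 - (-12)) + (0 + (-12))i
= 12 - 12i


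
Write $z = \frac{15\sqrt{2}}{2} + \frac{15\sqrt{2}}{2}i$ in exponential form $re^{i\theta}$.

r = |z| = sqrt((15*sqrt(2)/2)^2 + (15*sqrt(2)/2)^2) = sqrt(225/2 + 225/2) = sqrt(225) = 15
θ = arctan(b/a) = arctan(10.6066/10.6066) (quadrant-adjusted) = 45° = π/4
z = 15e^(i*π/4)


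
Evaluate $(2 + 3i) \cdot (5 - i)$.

(a1*a2 - b1*b2) + (a1*b2 + b1*a2)i
= (10 - (-3)) + (-2 + 15)i
= 13 + 13i


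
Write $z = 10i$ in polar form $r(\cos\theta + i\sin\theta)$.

r = |z| = sqrt(a^2 + b^2) = sqrt((0)^2 + (10)^2) = sqrt(0 + 100) = sqrt(100) = 10
a = 0 and b > 0, so z lies on the positive imaginary axis: θ = 90°
z = 10(cos 90° + i sin 90°)


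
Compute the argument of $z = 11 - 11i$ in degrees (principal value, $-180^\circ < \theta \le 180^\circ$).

θ = arctan(b/a) = arctan(-11/11) (quadrant-adjusted) = -45°


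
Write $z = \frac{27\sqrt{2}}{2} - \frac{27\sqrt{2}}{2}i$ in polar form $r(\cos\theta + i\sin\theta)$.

r = |z| = sqrt(a^2 + b^2) = sqrt((27*sqrt(2)/2)^2 + (-27*sqrt(2)/2)^2) = sqrt(729/2 + 729/2) = sqrt(729) = 27
θ = arctan(b/a) = arctan(-19.0919/19.0919) (quadrant-adjusted) = 315°
z = 27(cos 315° + i sin 315°)


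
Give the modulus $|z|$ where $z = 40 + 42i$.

|z| = sqrt(a^2 + b^2) = sqrt(40^2 + 42^2) = sqrt(3364) = 58


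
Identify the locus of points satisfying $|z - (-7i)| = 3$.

|z - z0| = r describes a circle centered at z0 with radius r
Here z0 = -7i and r = 3
Locus: Circle centered at (0, -7) with radius 3


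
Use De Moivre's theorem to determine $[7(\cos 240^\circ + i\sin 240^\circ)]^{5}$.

By De Moivre: z^n = r^n(cos(nθ) + i sin(nθ))
= 7^5(cos(5*240°) + i sin(5*240°))
= 16807(cos 120° + i sin 120°)
= -16807/2 + (16807*sqrt(3)/2)i


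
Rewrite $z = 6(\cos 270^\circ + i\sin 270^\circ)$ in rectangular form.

a = r cos θ = 6 * 0 = 0
b = r sin θ = 6 * -1 = -6
z = -6i


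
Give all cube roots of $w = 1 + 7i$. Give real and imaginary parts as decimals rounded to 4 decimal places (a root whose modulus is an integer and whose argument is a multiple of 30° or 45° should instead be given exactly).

|w| = sqrt(50) ≈ 7.071068, arg(w) ≈ 81.869898°
Root modulus = sqrt(50)^(1/3) ≈ 1.919383
Root arguments: θ_k = (arg(w) + 360°k)/3 for k = 0, 1, ..., 2
Compute each root as (root modulus)(cos θ_k + i sin θ_k) using full-precision intermediates, then round to 4 decimal places.
Roots: 1.7058 + 0.8800i, -1.6150 + 1.0372i, -0.0908 - 1.9172i


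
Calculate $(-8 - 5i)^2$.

(a + bi)^2 = a^2 - b^2 + 2abi
= (-8)^2 - (-5)^2 + 2*(-8)*(-5)i
= 39 + 80i


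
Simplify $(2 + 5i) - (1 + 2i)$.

(2 - 1) + (5 - 2)i = 1 + 3i


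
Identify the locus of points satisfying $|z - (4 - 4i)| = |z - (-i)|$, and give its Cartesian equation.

|z - z1| = |z - z2| means z is equidistant from z1 and z2,
i.e. the perpendicular bisector of the segment from (4, -4) to (0, -1) (midpoint (2, -5/2)).
With z = x + yi, square both sides:
(x - 4)^2 + (y - (-4))^2 = (x - 0)^2 + (y - (-1))^2
The x^2 and y^2 terms cancel: -8x + 6y = 1 - 32 = -31
Simplify: 8x - 6y = 31
Locus: Perpendicular bisector of the segment from (4, -4) to (0, -1): the line 8x - 6y = 31


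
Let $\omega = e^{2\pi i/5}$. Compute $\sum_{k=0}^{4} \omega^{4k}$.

Let ζ = ω^4 = e^(2πi·4/5). Since 5 ∤ 4, ζ ≠ 1.
Sum = Σ_{k=0}^{4} ζ^k = (ζ^5 - 1)/(ζ - 1) = (ω^{4·5} - 1)/(ζ - 1) = (1 - 1)/(ζ - 1) = 0


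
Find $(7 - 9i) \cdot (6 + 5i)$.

(a1*a2 - b1*b2) + (a1*b2 + b1*a2)i
= (42 - (-45)) + (35 + (-54))i
= 87 - 19i


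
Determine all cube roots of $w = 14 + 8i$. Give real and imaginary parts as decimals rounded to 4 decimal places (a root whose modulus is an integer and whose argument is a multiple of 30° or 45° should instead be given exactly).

|w| = sqrt(260) ≈ 16.124515, arg(w) ≈ 29.744881°
Root modulus = sqrt(260)^(1/3) ≈ 2.526362
Root arguments: θ_k = (arg(w) + 360°k)/3 for k = 0, 1, ..., 2
Compute each root as (root modulus)(cos θ_k + i sin θ_k) using full-precision intermediates, then round to 4 decimal places.
Roots: 2.4886 + 0.4350i, -1.6210 + 1.9377i, -0.8676 - 2.3727i


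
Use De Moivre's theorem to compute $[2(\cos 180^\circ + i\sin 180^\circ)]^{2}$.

By De Moivre: z^n = r^n(cos(nθ) + i sin(nθ))
= 2^2(cos(2*180°) + i sin(2*180°))
= 4(cos 0° + i sin 0°)
= 4


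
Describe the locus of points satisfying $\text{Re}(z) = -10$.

Re(z) = x where z = x + yi; the equation x = -10 is satisfied by all points with that x-coordinate
Locus: Vertical line x = -10


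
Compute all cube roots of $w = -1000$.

|w| = 1000, arg(w) = 180°
Root modulus = 1000^(1/3) = 10
Root arguments: θ_k = (180° + 360°k)/3 for k = 0, 1, ..., 2
Roots: 5 + 5*sqrt(3)i, -10, 5 - 5*sqrt(3)i


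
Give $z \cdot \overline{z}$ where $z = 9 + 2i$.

z * conjugate(z) = |z|^2 = a^2 + b^2
= 9^2 + 2^2 = 85


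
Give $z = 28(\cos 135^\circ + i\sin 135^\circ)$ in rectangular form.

a = r cos θ = 28 * -sqrt(2)/2 = -14*sqrt(2)
b = r sin θ = 28 * sqrt(2)/2 = 14*sqrt(2)
z = -14*sqrt(2) + 14*sqrt(2)i


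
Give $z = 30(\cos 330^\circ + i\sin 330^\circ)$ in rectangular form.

a = r cos θ = 30 * sqrt(3)/2 = 15*sqrt(3)
b = r sin θ = 30 * -1/2 = -15
z = 15*sqrt(3) - 15i


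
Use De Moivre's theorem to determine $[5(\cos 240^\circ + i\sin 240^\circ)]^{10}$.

By De Moivre: z^n = r^n(cos(nθ) + i sin(nθ))
= 5^10(cos(10*240°) + i sin(10*240°))
= 9765625(cos 240° + i sin 240°)
= -9765625/2 - (9765625*sqrt(3)/2)i


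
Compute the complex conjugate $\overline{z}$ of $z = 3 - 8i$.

If z = a + bi, then conjugate(z) = a - bi
conjugate(3 - 8i) = 3 + 8i


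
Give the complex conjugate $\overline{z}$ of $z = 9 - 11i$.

If z = a + bi, then conjugate(z) = a - bi
conjugate(9 - 11i) = 9 + 11i


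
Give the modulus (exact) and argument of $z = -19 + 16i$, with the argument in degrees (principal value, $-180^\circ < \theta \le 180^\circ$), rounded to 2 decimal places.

|z| = sqrt((-19)^2 + 16^2) = sqrt(617)
arg(z) = arctan(b/a) = arctan(16/-19) (quadrant-adjusted) = 139.90°


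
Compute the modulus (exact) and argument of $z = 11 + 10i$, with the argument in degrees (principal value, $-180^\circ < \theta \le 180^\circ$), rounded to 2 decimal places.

|z| = sqrt(11^2 + 10^2) = sqrt(221)
arg(z) = arctan(b/a) = arctan(10/11) (quadrant-adjusted) = 42.27°


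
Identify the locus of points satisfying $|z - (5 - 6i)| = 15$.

|z - z0| = r describes a circle centered at z0 with radius r
Here z0 = 5 - 6i and r = 15
Locus: Circle centered at (5, -6) with radius 15


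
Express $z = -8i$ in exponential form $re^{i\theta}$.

r = |z| = sqrt((0)^2 + (-8)^2) = sqrt(0 + 64) = sqrt(64) = 8
a = 0 and b < 0, so z lies on the negative imaginary axis: θ = -90° = -π/2
z = 8e^(-i*π/2)


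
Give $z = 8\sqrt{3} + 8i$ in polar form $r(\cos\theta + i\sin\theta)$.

r = |z| = sqrt(a^2 + b^2) = sqrt((8*sqrt(3))^2 + (8)^2) = sqrt(192 + 64) = sqrt(256) = 16
θ = arctan(b/a) = arctan(8/13.8564) (quadrant-adjusted) = 30°
z = 16(cos 30° + i sin 30°)


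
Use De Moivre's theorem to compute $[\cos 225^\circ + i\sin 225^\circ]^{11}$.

By De Moivre: z^n = r^n(cos(nθ) + i sin(nθ))
= 1^11(cos(11*225°) + i sin(11*225°))
= 1(cos 315° + i sin 315°)
= sqrt(2)/2 - (sqrt(2)/2)i


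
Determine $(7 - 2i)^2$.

(a + bi)^2 = a^2 - b^2 + 2abi
= 7^2 - (-2)^2 + 2*7*(-2)i
= 45 - 28i


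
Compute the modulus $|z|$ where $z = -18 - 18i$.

|z| = sqrt(a^2 + b^2) = sqrt((-18)^2 + (-18)^2) = sqrt(648) = sqrt(648)


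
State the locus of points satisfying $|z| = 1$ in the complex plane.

|z| = 1 means sqrt(x^2 + y^2) = 1
This is a circle of radius 1 centered at the origin


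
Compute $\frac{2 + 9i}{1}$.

Divisor is real, so divide each part by 1:
= 2 + 9i


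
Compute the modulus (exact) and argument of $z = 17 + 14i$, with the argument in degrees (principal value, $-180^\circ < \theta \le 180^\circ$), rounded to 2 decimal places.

|z| = sqrt(17^2 + 14^2) = sqrt(485)
arg(z) = arctan(b/a) = arctan(14/17) (quadrant-adjusted) = 39.47°
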